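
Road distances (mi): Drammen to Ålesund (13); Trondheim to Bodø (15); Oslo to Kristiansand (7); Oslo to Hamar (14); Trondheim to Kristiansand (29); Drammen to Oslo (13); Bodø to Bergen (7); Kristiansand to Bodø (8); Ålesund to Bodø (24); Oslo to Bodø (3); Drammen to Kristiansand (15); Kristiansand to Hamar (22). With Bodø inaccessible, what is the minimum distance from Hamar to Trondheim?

50

Routes from Hamar to Trondheim avoiding Bodø:
Hamar -> Oslo -> Drammen -> Kristiansand -> Trondheim: 14 + 13 + 15 + 29 = 71
Hamar -> Kristiansand -> Trondheim: 22 + 29 = 51
Hamar -> Oslo -> Kristiansand -> Trondheim: 14 + 7 + 29 = 50
Best route has total 50 mi.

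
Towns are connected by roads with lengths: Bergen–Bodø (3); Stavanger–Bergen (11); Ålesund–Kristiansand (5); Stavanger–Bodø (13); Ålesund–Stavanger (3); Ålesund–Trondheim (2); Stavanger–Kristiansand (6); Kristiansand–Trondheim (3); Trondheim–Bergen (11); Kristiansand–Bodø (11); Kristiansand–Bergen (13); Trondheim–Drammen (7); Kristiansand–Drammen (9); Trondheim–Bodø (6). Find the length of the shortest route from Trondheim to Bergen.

9

Comparing a few candidate routes:
Trondheim-Bergen: 11
Trondheim-Kristiansand-Bergen: 3 + 13 = 16
Trondheim-Kristiansand-Bodø-Bergen: 3 + 11 + 3 = 17
Trondheim-Ålesund-Kristiansand-Bergen: 2 + 5 + 13 = 20
Trondheim-Ålesund-Stavanger-Bergen: 2 + 3 + 11 = 16
Trondheim-Bodø-Bergen: 6 + 3 = 9
Best route has total 9.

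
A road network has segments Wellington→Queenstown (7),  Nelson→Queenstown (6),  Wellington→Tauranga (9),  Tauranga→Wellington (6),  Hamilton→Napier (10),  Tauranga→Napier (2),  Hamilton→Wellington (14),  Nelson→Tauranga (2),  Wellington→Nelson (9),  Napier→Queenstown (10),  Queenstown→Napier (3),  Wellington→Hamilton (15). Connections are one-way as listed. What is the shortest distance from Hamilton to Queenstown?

20

A few of the Hamilton→Queenstown routes:
Hamilton→Wellington→Tauranga→Napier→Queenstown: 14 + 9 + 2 + 10 = 35
Hamilton→Napier→Queenstown: 10 + 10 = 20
Hamilton→Wellington→Nelson→Queenstown: 14 + 9 + 6 = 29
Hamilton→Wellington→Queenstown: 14 + 7 = 21
Shortest: 20 mi.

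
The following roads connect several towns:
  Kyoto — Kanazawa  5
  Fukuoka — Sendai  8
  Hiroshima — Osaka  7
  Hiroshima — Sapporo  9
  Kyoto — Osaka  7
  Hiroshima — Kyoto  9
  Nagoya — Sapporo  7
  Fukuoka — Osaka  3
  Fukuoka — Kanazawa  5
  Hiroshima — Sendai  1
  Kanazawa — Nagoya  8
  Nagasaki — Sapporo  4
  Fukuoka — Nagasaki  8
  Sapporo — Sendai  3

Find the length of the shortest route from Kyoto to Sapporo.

Checking several routes:
Kyoto → Osaka → Fukuoka → Sendai → Sapporo: 7 + 3 + 8 + 3 = 21
Kyoto → Hiroshima → Sapporo: 9 + 9 = 18
Kyoto → Kanazawa → Fukuoka → Sendai → Sapporo: 5 + 5 + 8 + 3 = 21
Kyoto → Hiroshima → Sendai → Sapporo: 9 + 1 + 3 = 13
Kyoto → Osaka → Hiroshima → Sendai → Sapporo: 7 + 7 + 1 + 3 = 18
Kyoto → Kanazawa → Nagoya → Sapporo: 5 + 8 + 7 = 20
Best route has total 13.

13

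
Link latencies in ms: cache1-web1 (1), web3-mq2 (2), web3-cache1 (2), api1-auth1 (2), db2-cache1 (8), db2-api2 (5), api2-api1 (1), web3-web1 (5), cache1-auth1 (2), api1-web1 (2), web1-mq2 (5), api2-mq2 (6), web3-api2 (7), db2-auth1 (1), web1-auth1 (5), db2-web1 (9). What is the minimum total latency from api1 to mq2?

Comparing a few candidate routes:
api1→api2→web3→mq2: 1 + 7 + 2 = 10
api1→auth1→cache1→web3→mq2: 2 + 2 + 2 + 2 = 8
api1→web1→cache1→web3→mq2: 2 + 1 + 2 + 2 = 7
api1→web1→web3→mq2: 2 + 5 + 2 = 9
api1→api2→mq2: 1 + 6 = 7
api1→web1→mq2: 2 + 5 = 7
Best route has total 7 ms.

7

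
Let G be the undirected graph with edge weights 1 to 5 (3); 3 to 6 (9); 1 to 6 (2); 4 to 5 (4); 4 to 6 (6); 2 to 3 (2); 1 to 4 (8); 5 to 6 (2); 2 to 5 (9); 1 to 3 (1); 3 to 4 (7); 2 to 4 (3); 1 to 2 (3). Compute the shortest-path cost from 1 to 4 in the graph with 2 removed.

7

Comparing a few candidate routes:
1→5→4: 3 + 4 = 7
1→4: 8
1→6→5→4: 2 + 2 + 4 = 8
1→6→4: 2 + 6 = 8
The minimum is 7.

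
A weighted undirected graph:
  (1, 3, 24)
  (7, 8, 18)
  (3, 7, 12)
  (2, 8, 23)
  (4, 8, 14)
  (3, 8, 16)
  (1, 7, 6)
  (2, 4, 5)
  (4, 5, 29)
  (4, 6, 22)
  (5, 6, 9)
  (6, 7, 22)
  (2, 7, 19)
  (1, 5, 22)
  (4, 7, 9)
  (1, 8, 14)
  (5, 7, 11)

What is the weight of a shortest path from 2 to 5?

25

Checking several routes:
2 -> 4 -> 6 -> 5: 5 + 22 + 9 = 36
2 -> 4 -> 7 -> 6 -> 5: 5 + 9 + 22 + 9 = 45
2 -> 4 -> 7 -> 1 -> 5: 5 + 9 + 6 + 22 = 42
2 -> 7 -> 5: 19 + 11 = 30
2 -> 4 -> 7 -> 5: 5 + 9 + 11 = 25
2 -> 4 -> 5: 5 + 29 = 34
Shortest: 25.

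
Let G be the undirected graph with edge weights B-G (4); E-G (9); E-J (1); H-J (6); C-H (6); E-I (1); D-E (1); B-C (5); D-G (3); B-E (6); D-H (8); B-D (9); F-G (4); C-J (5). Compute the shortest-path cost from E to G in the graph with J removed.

Comparing a few candidate routes:
E-D-B-G: 1 + 9 + 4 = 14
E-G: 9
E-B-G: 6 + 4 = 10
E-D-G: 1 + 3 = 4
The minimum is 4.

4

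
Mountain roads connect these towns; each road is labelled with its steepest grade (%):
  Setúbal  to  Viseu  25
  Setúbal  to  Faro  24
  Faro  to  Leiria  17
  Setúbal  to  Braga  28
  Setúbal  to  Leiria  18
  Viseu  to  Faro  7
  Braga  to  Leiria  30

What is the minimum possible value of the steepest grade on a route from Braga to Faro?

28

Paths from Braga to Faro:
Braga-Leiria-Faro: max(30, 17) = 30
Braga-Leiria-Setúbal-Viseu-Faro: max(30, 18, 25, 7) = 30
Braga-Setúbal-Viseu-Faro: max(28, 25, 7) = 28
Braga-Setúbal-Leiria-Faro: max(28, 18, 17) = 28
Braga-Leiria-Setúbal-Faro: max(30, 18, 24) = 30
Braga-Setúbal-Faro: max(28, 24) = 28
The minimum achievable maximum is 28%.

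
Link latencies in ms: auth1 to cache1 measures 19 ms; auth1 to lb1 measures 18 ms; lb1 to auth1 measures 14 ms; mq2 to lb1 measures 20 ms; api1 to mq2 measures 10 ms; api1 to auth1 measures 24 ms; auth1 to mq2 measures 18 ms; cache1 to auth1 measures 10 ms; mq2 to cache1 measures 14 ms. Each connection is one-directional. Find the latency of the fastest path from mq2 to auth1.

Paths from mq2 to auth1:
mq2→lb1→auth1: 20 + 14 = 34
mq2→cache1→auth1: 14 + 10 = 24
Best route has total 24 ms.

24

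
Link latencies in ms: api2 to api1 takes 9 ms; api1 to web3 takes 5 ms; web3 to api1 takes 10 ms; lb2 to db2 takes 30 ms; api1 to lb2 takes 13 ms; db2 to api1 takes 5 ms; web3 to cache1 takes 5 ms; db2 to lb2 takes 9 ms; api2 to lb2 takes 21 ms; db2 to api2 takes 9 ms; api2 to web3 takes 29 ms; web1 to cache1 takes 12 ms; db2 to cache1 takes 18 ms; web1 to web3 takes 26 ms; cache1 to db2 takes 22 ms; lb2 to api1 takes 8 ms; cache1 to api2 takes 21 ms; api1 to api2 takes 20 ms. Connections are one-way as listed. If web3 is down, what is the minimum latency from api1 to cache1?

61

Routes from api1 to cache1 avoiding web3:
api1 -> lb2 -> db2 -> cache1: 13 + 30 + 18 = 61
api1 -> api2 -> lb2 -> db2 -> cache1: 20 + 21 + 30 + 18 = 89
Shortest: 61 ms.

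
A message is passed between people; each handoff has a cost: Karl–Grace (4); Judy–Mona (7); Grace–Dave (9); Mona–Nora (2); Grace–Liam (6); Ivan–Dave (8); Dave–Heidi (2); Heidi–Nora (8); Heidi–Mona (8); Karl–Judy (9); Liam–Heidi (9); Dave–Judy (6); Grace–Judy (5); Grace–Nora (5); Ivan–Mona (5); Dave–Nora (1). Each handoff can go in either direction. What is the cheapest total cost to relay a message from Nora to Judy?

Checking several routes:
Nora→Grace→Judy: 5 + 5 = 10
Nora→Mona→Judy: 2 + 7 = 9
Nora→Dave→Judy: 1 + 6 = 7
Nora→Dave→Grace→Judy: 1 + 9 + 5 = 15
Shortest: 7.

7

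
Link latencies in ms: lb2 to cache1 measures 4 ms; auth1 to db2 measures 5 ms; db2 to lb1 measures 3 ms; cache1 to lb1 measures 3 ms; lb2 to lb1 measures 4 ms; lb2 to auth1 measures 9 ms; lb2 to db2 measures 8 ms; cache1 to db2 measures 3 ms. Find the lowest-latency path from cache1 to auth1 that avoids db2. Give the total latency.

13

Paths from cache1 to auth1 avoiding db2:
cache1 - lb2 - auth1: 4 + 9 = 13
cache1 - lb1 - lb2 - auth1: 3 + 4 + 9 = 16
The minimum is 13 ms.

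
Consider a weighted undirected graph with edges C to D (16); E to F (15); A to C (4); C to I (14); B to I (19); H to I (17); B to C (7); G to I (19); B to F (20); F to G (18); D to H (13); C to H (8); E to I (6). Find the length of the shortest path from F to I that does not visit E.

37

Some routes from F to I avoiding E:
F -> B -> C -> I: 20 + 7 + 14 = 41
F -> B -> I: 20 + 19 = 39
F -> G -> I: 18 + 19 = 37
Shortest: 37.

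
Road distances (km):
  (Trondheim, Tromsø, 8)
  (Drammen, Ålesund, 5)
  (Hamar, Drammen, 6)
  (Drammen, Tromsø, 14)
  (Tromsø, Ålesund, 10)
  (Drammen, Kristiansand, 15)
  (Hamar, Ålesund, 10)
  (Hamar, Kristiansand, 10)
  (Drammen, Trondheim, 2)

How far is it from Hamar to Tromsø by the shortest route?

16

Comparing a few candidate routes:
Hamar→Drammen→Trondheim→Tromsø: 6 + 2 + 8 = 16
Hamar→Ålesund→Tromsø: 10 + 10 = 20
Hamar→Drammen→Tromsø: 6 + 14 = 20
Hamar→Drammen→Ålesund→Tromsø: 6 + 5 + 10 = 21
Hamar→Ålesund→Drammen→Trondheim→Tromsø: 10 + 5 + 2 + 8 = 25
Hamar→Ålesund→Drammen→Tromsø: 10 + 5 + 14 = 29
The minimum is 16 km.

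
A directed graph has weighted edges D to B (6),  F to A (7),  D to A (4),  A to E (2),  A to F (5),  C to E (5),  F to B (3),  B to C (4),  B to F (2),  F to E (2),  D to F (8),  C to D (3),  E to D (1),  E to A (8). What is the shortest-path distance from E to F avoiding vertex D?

13

Candidate routes:
E → A → F: 8 + 5 = 13
Best route has total 13.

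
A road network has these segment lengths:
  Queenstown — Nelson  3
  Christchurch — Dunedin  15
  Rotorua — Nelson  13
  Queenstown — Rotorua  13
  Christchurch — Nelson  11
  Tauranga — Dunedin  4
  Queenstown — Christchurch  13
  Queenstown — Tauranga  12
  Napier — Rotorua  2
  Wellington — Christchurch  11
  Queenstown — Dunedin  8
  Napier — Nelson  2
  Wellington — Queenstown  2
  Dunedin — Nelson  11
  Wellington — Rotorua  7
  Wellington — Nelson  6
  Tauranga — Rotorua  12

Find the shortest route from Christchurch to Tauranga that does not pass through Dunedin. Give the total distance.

25

Some routes from Christchurch to Tauranga avoiding Dunedin:
Christchurch → Queenstown → Tauranga: 13 + 12 = 25
Christchurch → Nelson → Napier → Rotorua → Tauranga: 11 + 2 + 2 + 12 = 27
Christchurch → Wellington → Queenstown → Tauranga: 11 + 2 + 12 = 25
Christchurch → Wellington → Rotorua → Tauranga: 11 + 7 + 12 = 30
Christchurch → Nelson → Queenstown → Tauranga: 11 + 3 + 12 = 26
Shortest: 25.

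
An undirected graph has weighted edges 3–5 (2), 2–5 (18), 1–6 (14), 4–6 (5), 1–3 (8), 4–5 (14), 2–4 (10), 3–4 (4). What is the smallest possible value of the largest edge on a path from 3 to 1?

Comparing a few candidate routes:
3-4-6-1: max(4, 5, 14) = 14
3-1: max(8) = 8
3-5-4-6-1: max(2, 14, 5, 14) = 14
Smallest bottleneck: 8.

8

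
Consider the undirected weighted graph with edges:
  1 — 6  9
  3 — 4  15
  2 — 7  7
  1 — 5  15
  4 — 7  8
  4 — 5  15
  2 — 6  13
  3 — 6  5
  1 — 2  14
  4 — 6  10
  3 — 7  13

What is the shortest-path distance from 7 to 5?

Some routes from 7 to 5:
7 -> 3 -> 6 -> 1 -> 5: 13 + 5 + 9 + 15 = 42
7 -> 4 -> 5: 8 + 15 = 23
7 -> 4 -> 6 -> 1 -> 5: 8 + 10 + 9 + 15 = 42
7 -> 3 -> 6 -> 4 -> 5: 13 + 5 + 10 + 15 = 43
7 -> 3 -> 4 -> 5: 13 + 15 + 15 = 43
7 -> 2 -> 1 -> 5: 7 + 14 + 15 = 36
Shortest: 23.

23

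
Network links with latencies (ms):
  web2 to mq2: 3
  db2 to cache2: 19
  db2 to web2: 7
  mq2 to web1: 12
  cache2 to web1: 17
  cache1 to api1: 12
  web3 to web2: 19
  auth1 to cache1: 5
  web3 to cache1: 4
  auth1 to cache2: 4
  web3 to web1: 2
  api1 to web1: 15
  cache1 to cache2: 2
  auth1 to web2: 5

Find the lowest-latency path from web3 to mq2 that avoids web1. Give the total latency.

17

Comparing a few candidate routes:
web3→cache1→auth1→web2→mq2: 4 + 5 + 5 + 3 = 17
web3→web2→mq2: 19 + 3 = 22
web3→cache1→cache2→auth1→web2→mq2: 4 + 2 + 4 + 5 + 3 = 18
Best route has total 17 ms.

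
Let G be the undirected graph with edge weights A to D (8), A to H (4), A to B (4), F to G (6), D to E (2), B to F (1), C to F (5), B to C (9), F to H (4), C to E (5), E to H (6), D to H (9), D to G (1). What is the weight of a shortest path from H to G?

Some routes from H to G:
H -> D -> G: 9 + 1 = 10
H -> E -> D -> G: 6 + 2 + 1 = 9
H -> F -> G: 4 + 6 = 10
H -> A -> D -> G: 4 + 8 + 1 = 13
Best route has total 9.

9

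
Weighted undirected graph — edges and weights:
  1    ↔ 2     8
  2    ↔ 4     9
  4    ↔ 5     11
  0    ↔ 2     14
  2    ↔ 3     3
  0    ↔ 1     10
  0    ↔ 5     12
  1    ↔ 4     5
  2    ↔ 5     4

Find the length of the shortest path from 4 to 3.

12

Checking several routes:
4 - 5 - 2 - 3: 11 + 4 + 3 = 18
4 - 2 - 3: 9 + 3 = 12
4 - 1 - 2 - 3: 5 + 8 + 3 = 16
Shortest: 12.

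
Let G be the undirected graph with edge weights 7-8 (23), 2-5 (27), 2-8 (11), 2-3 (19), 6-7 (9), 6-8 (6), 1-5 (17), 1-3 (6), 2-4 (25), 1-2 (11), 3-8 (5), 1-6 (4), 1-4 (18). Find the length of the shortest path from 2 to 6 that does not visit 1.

Candidate routes:
2-3-8-7-6: 19 + 5 + 23 + 9 = 56
2-3-8-6: 19 + 5 + 6 = 30
2-8-7-6: 11 + 23 + 9 = 43
2-8-6: 11 + 6 = 17
Best route has total 17.

17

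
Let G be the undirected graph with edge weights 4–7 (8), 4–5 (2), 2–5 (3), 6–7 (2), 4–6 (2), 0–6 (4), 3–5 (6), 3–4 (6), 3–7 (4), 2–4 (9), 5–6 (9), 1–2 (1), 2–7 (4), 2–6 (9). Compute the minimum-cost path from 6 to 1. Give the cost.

7

Comparing a few candidate routes:
6 → 4 → 5 → 2 → 1: 2 + 2 + 3 + 1 = 8
6 → 7 → 2 → 1: 2 + 4 + 1 = 7
6 → 2 → 1: 9 + 1 = 10
Best route has total 7.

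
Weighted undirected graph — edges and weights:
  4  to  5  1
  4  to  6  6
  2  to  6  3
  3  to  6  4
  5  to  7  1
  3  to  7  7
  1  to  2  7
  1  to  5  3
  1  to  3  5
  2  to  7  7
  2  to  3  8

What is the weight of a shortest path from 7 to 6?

A few of the 7→6 routes:
7-5-4-6: 1 + 1 + 6 = 8
7-3-2-6: 7 + 8 + 3 = 18
7-5-1-2-6: 1 + 3 + 7 + 3 = 14
7-2-6: 7 + 3 = 10
7-3-6: 7 + 4 = 11
7-5-1-3-6: 1 + 3 + 5 + 4 = 13
Best route has total 8.

8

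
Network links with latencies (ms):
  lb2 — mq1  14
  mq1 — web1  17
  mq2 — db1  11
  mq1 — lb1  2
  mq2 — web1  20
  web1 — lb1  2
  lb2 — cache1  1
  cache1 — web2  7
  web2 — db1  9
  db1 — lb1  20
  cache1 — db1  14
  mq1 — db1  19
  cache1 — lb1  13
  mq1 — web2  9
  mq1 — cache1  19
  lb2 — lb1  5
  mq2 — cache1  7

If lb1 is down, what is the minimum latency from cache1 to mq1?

Some routes from cache1 to mq1 avoiding lb1:
cache1 → db1 → mq1: 14 + 19 = 33
cache1 → lb2 → mq1: 1 + 14 = 15
cache1 → web2 → mq1: 7 + 9 = 16
cache1 → db1 → web2 → mq1: 14 + 9 + 9 = 32
cache1 → web2 → db1 → mq1: 7 + 9 + 19 = 35
cache1 → mq1: 19
The minimum is 15 ms.

15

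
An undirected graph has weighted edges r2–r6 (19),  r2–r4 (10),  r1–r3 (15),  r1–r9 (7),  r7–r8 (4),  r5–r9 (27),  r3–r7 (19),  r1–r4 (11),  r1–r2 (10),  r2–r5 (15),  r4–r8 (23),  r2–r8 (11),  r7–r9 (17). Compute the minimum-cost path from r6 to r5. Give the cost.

Checking several routes:
r6→r2→r4→r8→r7→r9→r5: 19 + 10 + 23 + 4 + 17 + 27 = 100
r6→r2→r4→r1→r9→r5: 19 + 10 + 11 + 7 + 27 = 74
r6→r2→r1→r9→r5: 19 + 10 + 7 + 27 = 63
r6→r2→r5: 19 + 15 = 34
r6→r2→r8→r4→r1→r9→r5: 19 + 11 + 23 + 11 + 7 + 27 = 98
r6→r2→r8→r7→r9→r5: 19 + 11 + 4 + 17 + 27 = 78
Shortest: 34.

34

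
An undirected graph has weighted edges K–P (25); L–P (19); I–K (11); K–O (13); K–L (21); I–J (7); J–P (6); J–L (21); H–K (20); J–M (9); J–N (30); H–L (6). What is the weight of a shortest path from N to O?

Comparing a few candidate routes:
N-J-I-K-O: 30 + 7 + 11 + 13 = 61
N-J-L-K-O: 30 + 21 + 21 + 13 = 85
N-J-P-L-K-O: 30 + 6 + 19 + 21 + 13 = 89
N-J-P-K-O: 30 + 6 + 25 + 13 = 74
Shortest: 61.

61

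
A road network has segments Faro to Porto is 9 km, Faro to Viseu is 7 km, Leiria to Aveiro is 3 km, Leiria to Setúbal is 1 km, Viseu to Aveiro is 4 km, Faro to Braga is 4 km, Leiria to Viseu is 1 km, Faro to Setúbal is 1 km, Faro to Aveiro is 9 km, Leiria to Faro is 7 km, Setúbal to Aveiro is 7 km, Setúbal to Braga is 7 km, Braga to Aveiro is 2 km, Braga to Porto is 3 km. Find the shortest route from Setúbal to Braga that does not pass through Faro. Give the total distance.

6

Candidate routes:
Setúbal→Leiria→Viseu→Aveiro→Braga: 1 + 1 + 4 + 2 = 8
Setúbal→Aveiro→Braga: 7 + 2 = 9
Setúbal→Braga: 7
Setúbal→Leiria→Aveiro→Braga: 1 + 3 + 2 = 6
The minimum is 6 km.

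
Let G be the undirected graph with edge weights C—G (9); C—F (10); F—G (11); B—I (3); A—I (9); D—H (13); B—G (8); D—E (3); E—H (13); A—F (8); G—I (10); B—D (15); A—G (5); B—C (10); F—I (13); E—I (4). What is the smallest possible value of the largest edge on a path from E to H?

13

Some routes from E to H:
E -> D -> H: max(3, 13) = 13
E -> H: max(13) = 13
E -> I -> F -> A -> G -> B -> D -> H: max(4, 13, 8, 5, 8, 15, 13) = 15
E -> I -> F -> G -> B -> D -> H: max(4, 13, 11, 8, 15, 13) = 15
E -> I -> F -> G -> C -> B -> D -> H: max(4, 13, 11, 9, 10, 15, 13) = 15
E -> I -> F -> A -> G -> C -> B -> D -> H: max(4, 13, 8, 5, 9, 10, 15, 13) = 15
The minimum achievable maximum is 13.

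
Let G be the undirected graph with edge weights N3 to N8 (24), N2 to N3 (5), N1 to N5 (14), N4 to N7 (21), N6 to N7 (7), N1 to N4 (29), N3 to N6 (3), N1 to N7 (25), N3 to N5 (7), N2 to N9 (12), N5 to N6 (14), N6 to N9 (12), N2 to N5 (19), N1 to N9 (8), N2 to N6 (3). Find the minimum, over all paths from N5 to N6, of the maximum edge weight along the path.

7

A few of the N5→N6 routes:
N5 -> N3 -> N2 -> N9 -> N6: max(7, 5, 12, 12) = 12
N5 -> N3 -> N2 -> N6: max(7, 5, 3) = 7
N5 -> N3 -> N6: max(7, 3) = 7
Smallest bottleneck: 7.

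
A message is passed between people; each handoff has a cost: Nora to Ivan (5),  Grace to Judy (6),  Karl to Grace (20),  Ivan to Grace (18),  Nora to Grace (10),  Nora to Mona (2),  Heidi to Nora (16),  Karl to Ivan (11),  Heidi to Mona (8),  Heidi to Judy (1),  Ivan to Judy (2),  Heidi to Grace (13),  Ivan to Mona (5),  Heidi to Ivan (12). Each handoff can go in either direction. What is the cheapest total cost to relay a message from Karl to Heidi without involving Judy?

23

A few of the Karl→Heidi routes:
Karl -> Ivan -> Mona -> Heidi: 11 + 5 + 8 = 24
Karl -> Ivan -> Nora -> Heidi: 11 + 5 + 16 = 32
Karl -> Ivan -> Heidi: 11 + 12 = 23
Karl -> Grace -> Heidi: 20 + 13 = 33
Karl -> Ivan -> Nora -> Mona -> Heidi: 11 + 5 + 2 + 8 = 26
Karl -> Ivan -> Mona -> Nora -> Heidi: 11 + 5 + 2 + 16 = 34
The minimum is 23.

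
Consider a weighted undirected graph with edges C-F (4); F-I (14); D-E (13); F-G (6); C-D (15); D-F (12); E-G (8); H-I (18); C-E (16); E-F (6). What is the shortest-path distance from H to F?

Candidate routes:
H - I - F: 18 + 14 = 32
Shortest: 32.

32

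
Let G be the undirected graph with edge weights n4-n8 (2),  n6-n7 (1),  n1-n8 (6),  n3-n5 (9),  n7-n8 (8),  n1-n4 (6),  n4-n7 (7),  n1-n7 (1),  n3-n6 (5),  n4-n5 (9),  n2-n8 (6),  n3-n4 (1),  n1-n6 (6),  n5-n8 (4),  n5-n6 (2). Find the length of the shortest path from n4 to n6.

6

Comparing a few candidate routes:
n4 -> n7 -> n6: 7 + 1 = 8
n4 -> n8 -> n7 -> n6: 2 + 8 + 1 = 11
n4 -> n1 -> n7 -> n6: 6 + 1 + 1 = 8
n4 -> n3 -> n6: 1 + 5 = 6
n4 -> n8 -> n1 -> n7 -> n6: 2 + 6 + 1 + 1 = 10
n4 -> n8 -> n5 -> n6: 2 + 4 + 2 = 8
The minimum is 6.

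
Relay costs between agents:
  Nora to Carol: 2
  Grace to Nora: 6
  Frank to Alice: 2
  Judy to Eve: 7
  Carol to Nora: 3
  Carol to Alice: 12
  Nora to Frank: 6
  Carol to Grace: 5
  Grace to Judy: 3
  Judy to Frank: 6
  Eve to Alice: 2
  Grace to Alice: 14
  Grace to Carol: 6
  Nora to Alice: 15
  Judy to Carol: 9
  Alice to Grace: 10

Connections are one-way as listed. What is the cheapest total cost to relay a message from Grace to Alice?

11

Checking several routes:
Grace -> Alice: 14
Grace -> Judy -> Eve -> Alice: 3 + 7 + 2 = 12
Grace -> Judy -> Frank -> Alice: 3 + 6 + 2 = 11
Grace -> Nora -> Frank -> Alice: 6 + 6 + 2 = 14
Best route has total 11.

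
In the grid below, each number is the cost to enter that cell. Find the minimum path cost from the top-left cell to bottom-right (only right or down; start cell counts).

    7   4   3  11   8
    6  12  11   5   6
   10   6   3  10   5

41

Path (0,0)→(0,1)→(0,2)→(0,3)→(1,3)→(1,4)→(2,4): 7 + 4 + 3 + 11 + 5 + 6 + 5 = 41.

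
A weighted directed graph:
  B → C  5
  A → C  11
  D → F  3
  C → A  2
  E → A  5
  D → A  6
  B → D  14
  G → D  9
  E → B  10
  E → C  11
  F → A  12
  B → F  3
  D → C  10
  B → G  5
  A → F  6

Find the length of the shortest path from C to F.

Paths from C to F:
C→A→F: 2 + 6 = 8
Shortest: 8.

8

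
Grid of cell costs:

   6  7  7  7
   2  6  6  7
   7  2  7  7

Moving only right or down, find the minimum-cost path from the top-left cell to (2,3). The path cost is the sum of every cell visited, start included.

30

One optimal route is [0,0] -> [1,0] -> [1,1] -> [2,1] -> [2,2] -> [2,3].
Its cost is 6 + 2 + 6 + 2 + 7 + 7 = 30.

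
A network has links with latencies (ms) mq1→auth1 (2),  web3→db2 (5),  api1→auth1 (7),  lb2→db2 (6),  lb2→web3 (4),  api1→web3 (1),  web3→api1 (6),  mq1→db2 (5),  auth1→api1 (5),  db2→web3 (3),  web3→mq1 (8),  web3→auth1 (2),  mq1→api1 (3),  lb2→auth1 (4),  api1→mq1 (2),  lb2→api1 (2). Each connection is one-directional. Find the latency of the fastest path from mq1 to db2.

5

Candidate routes:
mq1 - db2: 5
mq1 - auth1 - api1 - web3 - db2: 2 + 5 + 1 + 5 = 13
mq1 - api1 - web3 - db2: 3 + 1 + 5 = 9
Shortest: 5 ms.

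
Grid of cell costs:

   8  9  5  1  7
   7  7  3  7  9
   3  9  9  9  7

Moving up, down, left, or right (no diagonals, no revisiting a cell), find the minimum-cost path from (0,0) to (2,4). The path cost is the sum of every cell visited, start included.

46

Path (0,0) → (0,1) → (0,2) → (0,3) → (0,4) → (1,4) → (2,4): 8 + 9 + 5 + 1 + 7 + 9 + 7 = 46.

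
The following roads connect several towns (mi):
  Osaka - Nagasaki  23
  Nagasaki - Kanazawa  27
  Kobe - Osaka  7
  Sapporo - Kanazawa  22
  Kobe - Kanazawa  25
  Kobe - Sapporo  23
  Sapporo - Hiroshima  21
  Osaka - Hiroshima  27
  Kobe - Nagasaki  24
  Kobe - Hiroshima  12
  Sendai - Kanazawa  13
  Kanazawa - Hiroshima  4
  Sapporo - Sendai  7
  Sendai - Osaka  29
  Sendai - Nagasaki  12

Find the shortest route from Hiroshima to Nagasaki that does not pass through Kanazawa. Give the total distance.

36

Some routes from Hiroshima to Nagasaki avoiding Kanazawa:
Hiroshima-Osaka-Kobe-Nagasaki: 27 + 7 + 24 = 58
Hiroshima-Kobe-Sapporo-Sendai-Nagasaki: 12 + 23 + 7 + 12 = 54
Hiroshima-Kobe-Osaka-Nagasaki: 12 + 7 + 23 = 42
Hiroshima-Osaka-Nagasaki: 27 + 23 = 50
Hiroshima-Kobe-Nagasaki: 12 + 24 = 36
Hiroshima-Sapporo-Sendai-Nagasaki: 21 + 7 + 12 = 40
Shortest: 36 mi.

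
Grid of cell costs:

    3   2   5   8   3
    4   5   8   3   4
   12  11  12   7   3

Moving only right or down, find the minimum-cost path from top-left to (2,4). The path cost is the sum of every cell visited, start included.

Cheapest: (0,0) (0,1) (0,2) (0,3) (0,4) (1,4) (2,4)
  3 + 2 + 5 + 8 + 3 + 4 + 3 = 28

28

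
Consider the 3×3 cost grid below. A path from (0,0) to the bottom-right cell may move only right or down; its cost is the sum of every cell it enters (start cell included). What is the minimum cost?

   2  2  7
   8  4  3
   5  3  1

Cheapest: (0,0) → (0,1) → (1,1) → (1,2) → (2,2)
  2 + 2 + 4 + 3 + 1 = 12

12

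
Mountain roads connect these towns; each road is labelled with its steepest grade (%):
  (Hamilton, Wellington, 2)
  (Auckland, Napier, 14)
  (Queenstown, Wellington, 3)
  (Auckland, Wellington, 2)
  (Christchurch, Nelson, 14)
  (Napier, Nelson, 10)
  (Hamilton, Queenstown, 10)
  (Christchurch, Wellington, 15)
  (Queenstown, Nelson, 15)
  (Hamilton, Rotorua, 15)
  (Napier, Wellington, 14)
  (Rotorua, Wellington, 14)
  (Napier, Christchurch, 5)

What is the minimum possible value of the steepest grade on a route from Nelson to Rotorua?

14

A few of the Nelson→Rotorua routes:
Nelson -> Christchurch -> Napier -> Wellington -> Rotorua: max(14, 5, 14, 14) = 14
Nelson -> Napier -> Auckland -> Wellington -> Rotorua: max(10, 14, 2, 14) = 14
Nelson -> Napier -> Wellington -> Rotorua: max(10, 14, 14) = 14
Nelson -> Christchurch -> Napier -> Auckland -> Wellington -> Rotorua: max(14, 5, 14, 2, 14) = 14
Nelson -> Christchurch -> Napier -> Auckland -> Wellington -> Hamilton -> Rotorua: max(14, 5, 14, 2, 2, 15) = 15
Smallest bottleneck: 14%.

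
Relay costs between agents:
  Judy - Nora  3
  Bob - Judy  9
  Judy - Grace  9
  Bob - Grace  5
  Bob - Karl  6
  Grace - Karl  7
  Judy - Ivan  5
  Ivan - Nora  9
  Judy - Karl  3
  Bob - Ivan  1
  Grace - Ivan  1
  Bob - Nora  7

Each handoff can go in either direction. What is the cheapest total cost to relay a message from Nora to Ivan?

Some routes from Nora to Ivan:
Nora-Ivan: 9
Nora-Judy-Ivan: 3 + 5 = 8
Nora-Bob-Grace-Ivan: 7 + 5 + 1 = 13
Nora-Bob-Ivan: 7 + 1 = 8
Best route has total 8.

8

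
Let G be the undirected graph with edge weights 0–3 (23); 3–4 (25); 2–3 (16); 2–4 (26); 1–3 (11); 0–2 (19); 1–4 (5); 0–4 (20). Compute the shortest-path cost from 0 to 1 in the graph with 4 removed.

Candidate routes:
0 -> 3 -> 1: 23 + 11 = 34
0 -> 2 -> 3 -> 1: 19 + 16 + 11 = 46
The minimum is 34.

34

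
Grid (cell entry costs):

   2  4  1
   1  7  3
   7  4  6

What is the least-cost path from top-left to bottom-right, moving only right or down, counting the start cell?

One optimal route is r0c0 -> r0c1 -> r0c2 -> r1c2 -> r2c2.
Its cost is 2 + 4 + 1 + 3 + 6 = 16.

16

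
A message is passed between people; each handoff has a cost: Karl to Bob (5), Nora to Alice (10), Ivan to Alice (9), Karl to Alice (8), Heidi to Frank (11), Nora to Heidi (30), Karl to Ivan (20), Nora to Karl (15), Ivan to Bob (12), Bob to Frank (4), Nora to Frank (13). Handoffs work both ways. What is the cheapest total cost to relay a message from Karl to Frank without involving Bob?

28

Checking several routes:
Karl→Nora→Frank: 15 + 13 = 28
Karl→Nora→Heidi→Frank: 15 + 30 + 11 = 56
Karl→Ivan→Alice→Nora→Frank: 20 + 9 + 10 + 13 = 52
Karl→Alice→Nora→Frank: 8 + 10 + 13 = 31
The minimum is 28.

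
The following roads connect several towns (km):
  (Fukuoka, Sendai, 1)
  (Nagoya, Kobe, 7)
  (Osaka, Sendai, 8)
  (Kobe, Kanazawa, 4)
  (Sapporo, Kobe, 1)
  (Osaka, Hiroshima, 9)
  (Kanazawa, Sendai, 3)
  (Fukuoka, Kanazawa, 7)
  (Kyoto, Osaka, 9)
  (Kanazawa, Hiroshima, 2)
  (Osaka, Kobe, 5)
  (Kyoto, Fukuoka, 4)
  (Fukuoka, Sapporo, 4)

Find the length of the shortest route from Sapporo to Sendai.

Some routes from Sapporo to Sendai:
Sapporo - Kobe - Kanazawa - Sendai: 1 + 4 + 3 = 8
Sapporo - Fukuoka - Sendai: 4 + 1 = 5
Sapporo - Kobe - Kanazawa - Fukuoka - Sendai: 1 + 4 + 7 + 1 = 13
Shortest: 5 km.

5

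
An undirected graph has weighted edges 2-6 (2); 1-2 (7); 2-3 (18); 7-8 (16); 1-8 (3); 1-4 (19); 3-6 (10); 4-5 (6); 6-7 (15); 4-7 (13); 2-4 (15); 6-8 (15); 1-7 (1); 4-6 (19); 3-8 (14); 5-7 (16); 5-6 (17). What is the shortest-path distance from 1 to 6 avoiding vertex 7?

9

Some routes from 1 to 6 avoiding 7:
1-8-6: 3 + 15 = 18
1-2-6: 7 + 2 = 9
1-8-3-6: 3 + 14 + 10 = 27
Shortest: 9.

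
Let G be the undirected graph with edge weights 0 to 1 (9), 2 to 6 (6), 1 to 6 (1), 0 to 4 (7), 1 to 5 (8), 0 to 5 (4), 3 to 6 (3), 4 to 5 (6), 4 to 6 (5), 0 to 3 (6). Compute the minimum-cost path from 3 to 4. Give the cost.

A few of the 3→4 routes:
3-6-1-0-4: 3 + 1 + 9 + 7 = 20
3-0-4: 6 + 7 = 13
3-6-4: 3 + 5 = 8
3-0-5-4: 6 + 4 + 6 = 16
3-6-1-5-4: 3 + 1 + 8 + 6 = 18
3-0-1-6-4: 6 + 9 + 1 + 5 = 21
Shortest: 8.

8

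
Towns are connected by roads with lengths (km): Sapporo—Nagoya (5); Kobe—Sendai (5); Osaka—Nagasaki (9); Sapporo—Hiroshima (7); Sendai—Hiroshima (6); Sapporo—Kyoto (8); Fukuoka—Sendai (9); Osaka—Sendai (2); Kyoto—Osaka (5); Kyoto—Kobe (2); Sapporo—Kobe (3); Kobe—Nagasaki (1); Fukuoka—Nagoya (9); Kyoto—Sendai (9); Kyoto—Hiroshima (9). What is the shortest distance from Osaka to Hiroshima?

8

Some routes from Osaka to Hiroshima:
Osaka - Kyoto - Hiroshima: 5 + 9 = 14
Osaka - Sendai - Hiroshima: 2 + 6 = 8
Osaka - Kyoto - Kobe - Sapporo - Hiroshima: 5 + 2 + 3 + 7 = 17
Shortest: 8 km.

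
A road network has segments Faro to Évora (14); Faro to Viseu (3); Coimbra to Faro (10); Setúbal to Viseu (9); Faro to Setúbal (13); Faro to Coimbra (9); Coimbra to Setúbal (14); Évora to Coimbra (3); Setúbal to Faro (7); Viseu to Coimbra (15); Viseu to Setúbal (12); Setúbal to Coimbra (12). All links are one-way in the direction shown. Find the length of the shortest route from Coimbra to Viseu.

13

Some routes from Coimbra to Viseu:
Coimbra → Setúbal → Viseu: 14 + 9 = 23
Coimbra → Faro → Viseu: 10 + 3 = 13
Coimbra → Setúbal → Faro → Viseu: 14 + 7 + 3 = 24
Best route has total 13.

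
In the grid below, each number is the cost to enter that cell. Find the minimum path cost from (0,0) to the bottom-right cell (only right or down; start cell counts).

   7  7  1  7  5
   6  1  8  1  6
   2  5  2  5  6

32

Cheapest: r0c0 -> r1c0 -> r1c1 -> r2c1 -> r2c2 -> r2c3 -> r2c4
  7 + 6 + 1 + 5 + 2 + 5 + 6 = 32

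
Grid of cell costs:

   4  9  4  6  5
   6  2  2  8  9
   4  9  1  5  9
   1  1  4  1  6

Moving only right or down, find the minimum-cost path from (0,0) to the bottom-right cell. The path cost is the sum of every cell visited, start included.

26

Cheapest: (0,0) (1,0) (1,1) (1,2) (2,2) (3,2) (3,3) (3,4)
  4 + 6 + 2 + 2 + 1 + 4 + 1 + 6 = 26
(Top row then right column would cost 52.)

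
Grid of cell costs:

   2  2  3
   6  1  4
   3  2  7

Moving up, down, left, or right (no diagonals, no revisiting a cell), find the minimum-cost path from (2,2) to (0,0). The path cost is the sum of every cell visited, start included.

Path r2c2 → r2c1 → r1c1 → r0c1 → r0c0: 7 + 2 + 1 + 2 + 2 = 14.

14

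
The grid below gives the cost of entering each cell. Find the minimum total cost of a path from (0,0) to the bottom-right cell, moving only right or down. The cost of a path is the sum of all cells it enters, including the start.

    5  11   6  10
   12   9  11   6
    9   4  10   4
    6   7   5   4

One optimal route is [0,0] → [0,1] → [1,1] → [2,1] → [3,1] → [3,2] → [3,3].
Its cost is 5 + 11 + 9 + 4 + 7 + 5 + 4 = 45.
For comparison, the top-then-right route costs 46.

45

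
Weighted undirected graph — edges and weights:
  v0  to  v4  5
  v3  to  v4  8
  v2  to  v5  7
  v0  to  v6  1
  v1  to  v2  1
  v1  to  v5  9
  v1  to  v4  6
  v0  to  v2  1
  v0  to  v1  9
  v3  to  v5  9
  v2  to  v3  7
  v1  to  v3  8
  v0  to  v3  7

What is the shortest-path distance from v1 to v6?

Some routes from v1 to v6:
v1 → v2 → v0 → v6: 1 + 1 + 1 = 3
v1 → v0 → v6: 9 + 1 = 10
v1 → v4 → v0 → v6: 6 + 5 + 1 = 12
Shortest: 3.

3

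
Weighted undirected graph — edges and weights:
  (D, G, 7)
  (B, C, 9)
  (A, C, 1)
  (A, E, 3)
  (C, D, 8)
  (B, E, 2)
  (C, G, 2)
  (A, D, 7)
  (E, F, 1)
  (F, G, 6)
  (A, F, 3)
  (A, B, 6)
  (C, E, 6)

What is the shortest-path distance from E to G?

Checking several routes:
E - F - G: 1 + 6 = 7
E - A - C - G: 3 + 1 + 2 = 6
E - A - F - G: 3 + 3 + 6 = 12
E - F - A - C - G: 1 + 3 + 1 + 2 = 7
E - B - A - C - G: 2 + 6 + 1 + 2 = 11
E - C - G: 6 + 2 = 8
The minimum is 6.

6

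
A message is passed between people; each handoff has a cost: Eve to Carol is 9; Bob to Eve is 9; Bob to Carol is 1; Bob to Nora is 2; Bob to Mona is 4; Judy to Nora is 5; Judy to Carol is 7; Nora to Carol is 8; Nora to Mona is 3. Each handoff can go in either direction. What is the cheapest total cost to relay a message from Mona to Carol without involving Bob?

Paths from Mona to Carol avoiding Bob:
Mona→Nora→Carol: 3 + 8 = 11
Mona→Nora→Judy→Carol: 3 + 5 + 7 = 15
The minimum is 11.

11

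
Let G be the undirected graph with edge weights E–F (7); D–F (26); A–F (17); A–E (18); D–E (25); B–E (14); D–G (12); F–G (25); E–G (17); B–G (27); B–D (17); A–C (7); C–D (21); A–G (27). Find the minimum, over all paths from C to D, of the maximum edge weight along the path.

17

Some routes from C to D:
C - A - F - E - B - D: max(7, 17, 7, 14, 17) = 17
C - A - E - B - D: max(7, 18, 14, 17) = 18
C - A - F - E - G - D: max(7, 17, 7, 17, 12) = 17
Smallest bottleneck: 17.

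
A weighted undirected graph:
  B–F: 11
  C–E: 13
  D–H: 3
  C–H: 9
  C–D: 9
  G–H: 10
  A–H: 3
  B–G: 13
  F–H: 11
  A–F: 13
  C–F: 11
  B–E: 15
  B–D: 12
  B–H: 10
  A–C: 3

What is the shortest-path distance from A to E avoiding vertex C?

28

Checking several routes:
A - H - F - B - E: 3 + 11 + 11 + 15 = 40
A - H - B - E: 3 + 10 + 15 = 28
A - F - B - E: 13 + 11 + 15 = 39
A - H - D - B - E: 3 + 3 + 12 + 15 = 33
A - H - G - B - E: 3 + 10 + 13 + 15 = 41
The minimum is 28.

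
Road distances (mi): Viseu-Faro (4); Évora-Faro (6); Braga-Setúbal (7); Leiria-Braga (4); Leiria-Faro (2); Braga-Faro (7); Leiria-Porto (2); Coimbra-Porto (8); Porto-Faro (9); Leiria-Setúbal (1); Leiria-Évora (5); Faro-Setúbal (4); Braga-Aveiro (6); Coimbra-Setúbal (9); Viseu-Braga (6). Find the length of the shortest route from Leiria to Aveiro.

10

A few of the Leiria→Aveiro routes:
Leiria - Braga - Aveiro: 4 + 6 = 10
Leiria - Setúbal - Braga - Aveiro: 1 + 7 + 6 = 14
Leiria - Faro - Braga - Aveiro: 2 + 7 + 6 = 15
Best route has total 10 mi.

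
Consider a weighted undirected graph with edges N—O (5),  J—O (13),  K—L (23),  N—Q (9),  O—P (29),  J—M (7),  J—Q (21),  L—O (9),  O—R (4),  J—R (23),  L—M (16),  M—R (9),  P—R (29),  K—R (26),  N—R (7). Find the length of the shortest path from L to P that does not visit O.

54

Candidate routes:
L -> M -> J -> Q -> N -> R -> P: 16 + 7 + 21 + 9 + 7 + 29 = 89
L -> M -> J -> R -> P: 16 + 7 + 23 + 29 = 75
L -> K -> R -> P: 23 + 26 + 29 = 78
L -> M -> R -> P: 16 + 9 + 29 = 54
The minimum is 54.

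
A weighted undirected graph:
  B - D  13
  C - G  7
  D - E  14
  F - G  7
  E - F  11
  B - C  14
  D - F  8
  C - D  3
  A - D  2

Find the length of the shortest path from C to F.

Candidate routes:
C→B→D→F: 14 + 13 + 8 = 35
C→G→F: 7 + 7 = 14
C→D→F: 3 + 8 = 11
C→D→E→F: 3 + 14 + 11 = 28
C→B→D→E→F: 14 + 13 + 14 + 11 = 52
The minimum is 11.

11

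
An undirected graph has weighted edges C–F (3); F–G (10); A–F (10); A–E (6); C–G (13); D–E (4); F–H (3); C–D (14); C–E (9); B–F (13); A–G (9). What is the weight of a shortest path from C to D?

13

Candidate routes:
C → F → A → E → D: 3 + 10 + 6 + 4 = 23
C → F → G → A → E → D: 3 + 10 + 9 + 6 + 4 = 32
C → E → D: 9 + 4 = 13
C → G → A → E → D: 13 + 9 + 6 + 4 = 32
C → D: 14
C → G → F → A → E → D: 13 + 10 + 10 + 6 + 4 = 43
Shortest: 13.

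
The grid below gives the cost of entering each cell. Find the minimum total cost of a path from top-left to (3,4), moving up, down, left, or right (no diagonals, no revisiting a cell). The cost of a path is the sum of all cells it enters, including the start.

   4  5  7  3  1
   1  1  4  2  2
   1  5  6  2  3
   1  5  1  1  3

17

Cheapest: r0c0→r1c0→r2c0→r3c0→r3c1→r3c2→r3c3→r3c4
  4 + 1 + 1 + 1 + 5 + 1 + 1 + 3 = 17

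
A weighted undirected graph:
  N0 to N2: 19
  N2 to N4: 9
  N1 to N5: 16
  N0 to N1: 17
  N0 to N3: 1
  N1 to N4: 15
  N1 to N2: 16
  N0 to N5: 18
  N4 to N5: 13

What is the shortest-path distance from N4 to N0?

28

Checking several routes:
N4→N5→N0: 13 + 18 = 31
N4→N2→N1→N0: 9 + 16 + 17 = 42
N4→N1→N0: 15 + 17 = 32
N4→N2→N0: 9 + 19 = 28
N4→N1→N5→N0: 15 + 16 + 18 = 49
N4→N5→N1→N0: 13 + 16 + 17 = 46
The minimum is 28.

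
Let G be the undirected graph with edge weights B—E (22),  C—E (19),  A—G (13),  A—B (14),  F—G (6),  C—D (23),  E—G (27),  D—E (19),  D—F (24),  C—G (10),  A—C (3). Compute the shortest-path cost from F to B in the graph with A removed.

Routes from F to B avoiding A:
F-D-E-B: 24 + 19 + 22 = 65
F-D-C-E-B: 24 + 23 + 19 + 22 = 88
F-G-E-B: 6 + 27 + 22 = 55
F-D-C-G-E-B: 24 + 23 + 10 + 27 + 22 = 106
F-G-C-E-B: 6 + 10 + 19 + 22 = 57
F-G-C-D-E-B: 6 + 10 + 23 + 19 + 22 = 80
Shortest: 55.

55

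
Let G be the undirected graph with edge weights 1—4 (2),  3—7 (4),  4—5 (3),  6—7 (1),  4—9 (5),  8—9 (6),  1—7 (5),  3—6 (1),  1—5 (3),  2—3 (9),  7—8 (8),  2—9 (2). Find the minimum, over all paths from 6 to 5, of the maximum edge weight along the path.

5

Checking several routes:
6→3→7→1→5: max(1, 4, 5, 3) = 5
6→7→1→4→5: max(1, 5, 2, 3) = 5
6→3→7→1→4→5: max(1, 4, 5, 2, 3) = 5
The minimum achievable maximum is 5.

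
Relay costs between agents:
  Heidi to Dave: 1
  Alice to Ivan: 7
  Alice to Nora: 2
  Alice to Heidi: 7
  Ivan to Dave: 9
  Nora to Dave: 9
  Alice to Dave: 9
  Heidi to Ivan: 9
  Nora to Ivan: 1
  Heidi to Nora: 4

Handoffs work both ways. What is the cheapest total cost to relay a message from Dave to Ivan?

6

Some routes from Dave to Ivan:
Dave-Heidi-Ivan: 1 + 9 = 10
Dave-Heidi-Nora-Ivan: 1 + 4 + 1 = 6
Dave-Ivan: 9
The minimum is 6.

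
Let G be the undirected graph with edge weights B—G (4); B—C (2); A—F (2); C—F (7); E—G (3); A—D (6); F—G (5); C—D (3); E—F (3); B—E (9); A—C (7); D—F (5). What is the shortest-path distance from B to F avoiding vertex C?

Candidate routes:
B-E-F: 9 + 3 = 12
B-E-G-F: 9 + 3 + 5 = 17
B-G-F: 4 + 5 = 9
B-G-E-F: 4 + 3 + 3 = 10
Shortest: 9.

9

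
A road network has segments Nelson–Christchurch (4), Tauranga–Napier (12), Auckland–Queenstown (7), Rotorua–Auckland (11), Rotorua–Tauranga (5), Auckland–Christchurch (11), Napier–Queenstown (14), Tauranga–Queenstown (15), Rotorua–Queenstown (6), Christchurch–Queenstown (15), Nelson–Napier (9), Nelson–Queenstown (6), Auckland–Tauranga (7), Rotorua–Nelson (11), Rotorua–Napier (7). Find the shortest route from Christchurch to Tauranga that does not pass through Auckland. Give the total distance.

20

Some routes from Christchurch to Tauranga avoiding Auckland:
Christchurch-Nelson-Rotorua-Tauranga: 4 + 11 + 5 = 20
Christchurch-Nelson-Napier-Tauranga: 4 + 9 + 12 = 25
Christchurch-Nelson-Queenstown-Rotorua-Tauranga: 4 + 6 + 6 + 5 = 21
Christchurch-Nelson-Queenstown-Tauranga: 4 + 6 + 15 = 25
The minimum is 20 mi.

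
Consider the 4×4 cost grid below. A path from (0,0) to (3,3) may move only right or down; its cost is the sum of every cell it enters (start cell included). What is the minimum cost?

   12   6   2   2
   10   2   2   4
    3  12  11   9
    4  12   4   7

Path (0,0)→(0,1)→(0,2)→(0,3)→(1,3)→(2,3)→(3,3): 12 + 6 + 2 + 2 + 4 + 9 + 7 = 42.

42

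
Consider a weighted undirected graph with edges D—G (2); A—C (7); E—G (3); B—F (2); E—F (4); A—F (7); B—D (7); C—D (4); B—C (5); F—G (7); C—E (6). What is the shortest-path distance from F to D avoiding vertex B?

Checking several routes:
F-E-C-D: 4 + 6 + 4 = 14
F-G-D: 7 + 2 = 9
F-G-E-C-D: 7 + 3 + 6 + 4 = 20
F-A-C-D: 7 + 7 + 4 = 18
F-E-G-D: 4 + 3 + 2 = 9
The minimum is 9.

9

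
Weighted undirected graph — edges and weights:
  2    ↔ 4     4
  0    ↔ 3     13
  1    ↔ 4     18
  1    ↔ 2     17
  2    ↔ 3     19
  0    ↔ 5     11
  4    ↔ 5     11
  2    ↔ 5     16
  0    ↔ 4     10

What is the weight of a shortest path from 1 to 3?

Comparing a few candidate routes:
1→4→2→3: 18 + 4 + 19 = 41
1→4→5→0→3: 18 + 11 + 11 + 13 = 53
1→2→3: 17 + 19 = 36
1→4→0→3: 18 + 10 + 13 = 41
1→2→4→0→3: 17 + 4 + 10 + 13 = 44
The minimum is 36.

36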